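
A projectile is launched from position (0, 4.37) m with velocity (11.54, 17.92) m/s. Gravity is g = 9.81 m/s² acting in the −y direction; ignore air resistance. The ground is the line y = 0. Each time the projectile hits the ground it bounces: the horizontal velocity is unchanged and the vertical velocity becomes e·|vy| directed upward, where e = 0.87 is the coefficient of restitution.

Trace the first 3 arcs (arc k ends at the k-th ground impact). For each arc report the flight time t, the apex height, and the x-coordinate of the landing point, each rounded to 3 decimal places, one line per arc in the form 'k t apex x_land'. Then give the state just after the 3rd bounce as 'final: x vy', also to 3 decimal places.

Arc 1: start y=4.370, vy=17.920 → t=3.883, apex=20.737, x_land=44.808, impact vy=-20.171
  bounce: vy ← 0.87·20.171 = 17.549
Arc 2: start y=0.000, vy=17.549 → t=3.578, apex=15.696, x_land=86.095, impact vy=-17.549
  bounce: vy ← 0.87·17.549 = 15.267
Arc 3: start y=0.000, vy=15.267 → t=3.113, apex=11.880, x_land=122.015, impact vy=-15.267
  bounce: vy ← 0.87·15.267 = 13.283

1 3.883 20.737 44.808
2 3.578 15.696 86.095
3 3.113 11.880 122.015
final: 122.015 13.283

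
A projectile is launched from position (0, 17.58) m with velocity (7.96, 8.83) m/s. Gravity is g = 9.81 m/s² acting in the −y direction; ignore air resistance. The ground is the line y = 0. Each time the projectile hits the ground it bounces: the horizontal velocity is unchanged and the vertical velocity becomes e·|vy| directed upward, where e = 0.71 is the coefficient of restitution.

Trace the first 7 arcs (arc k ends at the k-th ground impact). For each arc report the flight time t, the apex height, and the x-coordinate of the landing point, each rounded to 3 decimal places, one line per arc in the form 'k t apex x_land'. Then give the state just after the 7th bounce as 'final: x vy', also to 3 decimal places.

Arc 1: start y=17.580, vy=8.830 → t=2.996, apex=21.554, x_land=23.851, impact vy=-20.564
  bounce: vy ← 0.71·20.564 = 14.601
Arc 2: start y=0.000, vy=14.601 → t=2.977, apex=10.865, x_land=47.545, impact vy=-14.601
  bounce: vy ← 0.71·14.601 = 10.366
Arc 3: start y=0.000, vy=10.366 → t=2.113, apex=5.477, x_land=64.368, impact vy=-10.366
  bounce: vy ← 0.71·10.366 = 7.360
Arc 4: start y=0.000, vy=7.360 → t=1.501, apex=2.761, x_land=76.313, impact vy=-7.360
  bounce: vy ← 0.71·7.360 = 5.226
Arc 5: start y=0.000, vy=5.226 → t=1.065, apex=1.392, x_land=84.793, impact vy=-5.226
  bounce: vy ← 0.71·5.226 = 3.710
Arc 6: start y=0.000, vy=3.710 → t=0.756, apex=0.702, x_land=90.814, impact vy=-3.710
  bounce: vy ← 0.71·3.710 = 2.634
Arc 7: start y=0.000, vy=2.634 → t=0.537, apex=0.354, x_land=95.089, impact vy=-2.634
  bounce: vy ← 0.71·2.634 = 1.870

1 2.996 21.554 23.851
2 2.977 10.865 47.545
3 2.113 5.477 64.368
4 1.501 2.761 76.313
5 1.065 1.392 84.793
6 0.756 0.702 90.814
7 0.537 0.354 95.089
final: 95.089 1.870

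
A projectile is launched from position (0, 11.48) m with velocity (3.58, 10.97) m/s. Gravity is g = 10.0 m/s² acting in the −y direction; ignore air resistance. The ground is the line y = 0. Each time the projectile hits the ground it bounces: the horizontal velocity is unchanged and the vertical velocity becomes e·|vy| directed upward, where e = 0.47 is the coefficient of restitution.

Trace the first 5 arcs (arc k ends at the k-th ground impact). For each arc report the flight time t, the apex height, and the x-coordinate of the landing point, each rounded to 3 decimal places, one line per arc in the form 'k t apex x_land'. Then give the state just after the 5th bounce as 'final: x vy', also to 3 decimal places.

Arc 1: start y=11.480, vy=10.970 → t=2.968, apex=17.497, x_land=10.624, impact vy=-18.707
  bounce: vy ← 0.47·18.707 = 8.792
Arc 2: start y=0.000, vy=8.792 → t=1.758, apex=3.865, x_land=16.919, impact vy=-8.792
  bounce: vy ← 0.47·8.792 = 4.132
Arc 3: start y=0.000, vy=4.132 → t=0.826, apex=0.854, x_land=19.878, impact vy=-4.132
  bounce: vy ← 0.47·4.132 = 1.942
Arc 4: start y=0.000, vy=1.942 → t=0.388, apex=0.189, x_land=21.269, impact vy=-1.942
  bounce: vy ← 0.47·1.942 = 0.913
Arc 5: start y=0.000, vy=0.913 → t=0.183, apex=0.042, x_land=21.922, impact vy=-0.913
  bounce: vy ← 0.47·0.913 = 0.429

1 2.968 17.497 10.624
2 1.758 3.865 16.919
3 0.826 0.854 19.878
4 0.388 0.189 21.269
5 0.183 0.042 21.922
final: 21.922 0.429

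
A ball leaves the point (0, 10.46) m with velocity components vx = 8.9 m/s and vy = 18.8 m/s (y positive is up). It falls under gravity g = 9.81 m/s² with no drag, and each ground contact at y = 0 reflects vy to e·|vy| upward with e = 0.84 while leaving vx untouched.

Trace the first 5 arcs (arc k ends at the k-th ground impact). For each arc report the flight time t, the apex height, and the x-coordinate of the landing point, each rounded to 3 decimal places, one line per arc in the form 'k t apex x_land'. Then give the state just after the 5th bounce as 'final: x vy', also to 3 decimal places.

Arc 1: start y=10.460, vy=18.800 → t=4.326, apex=28.474, x_land=38.500, impact vy=-23.636
  bounce: vy ← 0.84·23.636 = 19.854
Arc 2: start y=0.000, vy=19.854 → t=4.048, apex=20.091, x_land=74.525, impact vy=-19.854
  bounce: vy ← 0.84·19.854 = 16.678
Arc 3: start y=0.000, vy=16.678 → t=3.400, apex=14.177, x_land=104.786, impact vy=-16.678
  bounce: vy ← 0.84·16.678 = 14.009
Arc 4: start y=0.000, vy=14.009 → t=2.856, apex=10.003, x_land=130.205, impact vy=-14.009
  bounce: vy ← 0.84·14.009 = 11.768
Arc 5: start y=0.000, vy=11.768 → t=2.399, apex=7.058, x_land=151.558, impact vy=-11.768
  bounce: vy ← 0.84·11.768 = 9.885

1 4.326 28.474 38.500
2 4.048 20.091 74.525
3 3.400 14.177 104.786
4 2.856 10.003 130.205
5 2.399 7.058 151.558
final: 151.558 9.885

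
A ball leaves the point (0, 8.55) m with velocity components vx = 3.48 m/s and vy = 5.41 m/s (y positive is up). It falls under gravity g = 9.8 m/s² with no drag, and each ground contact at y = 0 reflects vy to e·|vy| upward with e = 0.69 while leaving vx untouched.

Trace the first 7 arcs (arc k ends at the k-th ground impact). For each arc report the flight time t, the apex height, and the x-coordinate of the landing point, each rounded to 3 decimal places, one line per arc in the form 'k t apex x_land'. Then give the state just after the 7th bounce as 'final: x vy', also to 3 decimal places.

1 1.984 10.043 6.903
2 1.976 4.782 13.779
3 1.363 2.277 18.523
4 0.941 1.084 21.796
5 0.649 0.516 24.055
6 0.448 0.246 25.613
7 0.309 0.117 26.688
final: 26.688 1.045

Arc 1: start y=8.550, vy=5.410 → t=1.984, apex=10.043, x_land=6.903, impact vy=-14.030
  bounce: vy ← 0.69·14.030 = 9.681
Arc 2: start y=0.000, vy=9.681 → t=1.976, apex=4.782, x_land=13.779, impact vy=-9.681
  bounce: vy ← 0.69·9.681 = 6.680
Arc 3: start y=0.000, vy=6.680 → t=1.363, apex=2.277, x_land=18.523, impact vy=-6.680
  bounce: vy ← 0.69·6.680 = 4.609
Arc 4: start y=0.000, vy=4.609 → t=0.941, apex=1.084, x_land=21.796, impact vy=-4.609
  bounce: vy ← 0.69·4.609 = 3.180
Arc 5: start y=0.000, vy=3.180 → t=0.649, apex=0.516, x_land=24.055, impact vy=-3.180
  bounce: vy ← 0.69·3.180 = 2.194
Arc 6: start y=0.000, vy=2.194 → t=0.448, apex=0.246, x_land=25.613, impact vy=-2.194
  bounce: vy ← 0.69·2.194 = 1.514
Arc 7: start y=0.000, vy=1.514 → t=0.309, apex=0.117, x_land=26.688, impact vy=-1.514
  bounce: vy ← 0.69·1.514 = 1.045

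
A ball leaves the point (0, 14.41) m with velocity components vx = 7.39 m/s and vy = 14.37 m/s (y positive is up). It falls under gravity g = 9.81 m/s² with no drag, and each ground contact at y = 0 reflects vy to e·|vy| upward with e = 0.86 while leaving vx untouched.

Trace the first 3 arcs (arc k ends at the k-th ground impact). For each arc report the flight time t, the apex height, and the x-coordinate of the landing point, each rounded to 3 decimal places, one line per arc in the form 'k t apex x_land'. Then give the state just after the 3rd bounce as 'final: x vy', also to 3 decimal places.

Arc 1: start y=14.410, vy=14.370 → t=3.720, apex=24.935, x_land=27.487, impact vy=-22.118
  bounce: vy ← 0.86·22.118 = 19.022
Arc 2: start y=0.000, vy=19.022 → t=3.878, apex=18.442, x_land=56.146, impact vy=-19.022
  bounce: vy ← 0.86·19.022 = 16.359
Arc 3: start y=0.000, vy=16.359 → t=3.335, apex=13.640, x_land=80.792, impact vy=-16.359
  bounce: vy ← 0.86·16.359 = 14.069

1 3.720 24.935 27.487
2 3.878 18.442 56.146
3 3.335 13.640 80.792
final: 80.792 14.069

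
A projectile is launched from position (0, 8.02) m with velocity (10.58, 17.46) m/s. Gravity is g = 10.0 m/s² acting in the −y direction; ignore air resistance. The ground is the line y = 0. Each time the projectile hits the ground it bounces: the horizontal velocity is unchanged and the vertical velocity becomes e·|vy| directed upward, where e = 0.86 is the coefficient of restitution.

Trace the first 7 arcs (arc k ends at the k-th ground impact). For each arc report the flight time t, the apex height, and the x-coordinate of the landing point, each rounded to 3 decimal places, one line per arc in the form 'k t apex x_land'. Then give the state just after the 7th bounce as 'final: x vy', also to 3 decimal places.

1 3.903 23.263 41.293
2 3.710 17.205 80.545
3 3.191 12.725 114.302
4 2.744 9.411 143.332
5 2.360 6.961 168.298
6 2.029 5.148 189.769
7 1.745 3.807 208.234
final: 208.234 7.505

Arc 1: start y=8.020, vy=17.460 → t=3.903, apex=23.263, x_land=41.293, impact vy=-21.570
  bounce: vy ← 0.86·21.570 = 18.550
Arc 2: start y=0.000, vy=18.550 → t=3.710, apex=17.205, x_land=80.545, impact vy=-18.550
  bounce: vy ← 0.86·18.550 = 15.953
Arc 3: start y=0.000, vy=15.953 → t=3.191, apex=12.725, x_land=114.302, impact vy=-15.953
  bounce: vy ← 0.86·15.953 = 13.720
Arc 4: start y=0.000, vy=13.720 → t=2.744, apex=9.411, x_land=143.332, impact vy=-13.720
  bounce: vy ← 0.86·13.720 = 11.799
Arc 5: start y=0.000, vy=11.799 → t=2.360, apex=6.961, x_land=168.298, impact vy=-11.799
  bounce: vy ← 0.86·11.799 = 10.147
Arc 6: start y=0.000, vy=10.147 → t=2.029, apex=5.148, x_land=189.769, impact vy=-10.147
  bounce: vy ← 0.86·10.147 = 8.726
Arc 7: start y=0.000, vy=8.726 → t=1.745, apex=3.807, x_land=208.234, impact vy=-8.726
  bounce: vy ← 0.86·8.726 = 7.505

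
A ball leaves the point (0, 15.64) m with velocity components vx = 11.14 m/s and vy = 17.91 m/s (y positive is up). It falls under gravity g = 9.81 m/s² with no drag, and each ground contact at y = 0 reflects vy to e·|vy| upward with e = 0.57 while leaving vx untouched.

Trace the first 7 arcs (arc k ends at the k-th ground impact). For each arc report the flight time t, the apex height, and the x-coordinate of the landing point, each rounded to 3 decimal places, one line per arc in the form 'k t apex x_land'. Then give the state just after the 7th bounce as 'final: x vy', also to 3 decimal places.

1 4.379 31.989 48.787
2 2.911 10.393 81.219
3 1.659 3.377 99.705
4 0.946 1.097 110.242
5 0.539 0.356 116.248
6 0.307 0.116 119.672
7 0.175 0.038 121.623
final: 121.623 0.490

Arc 1: start y=15.640, vy=17.910 → t=4.379, apex=31.989, x_land=48.787, impact vy=-25.052
  bounce: vy ← 0.57·25.052 = 14.280
Arc 2: start y=0.000, vy=14.280 → t=2.911, apex=10.393, x_land=81.219, impact vy=-14.280
  bounce: vy ← 0.57·14.280 = 8.140
Arc 3: start y=0.000, vy=8.140 → t=1.659, apex=3.377, x_land=99.705, impact vy=-8.140
  bounce: vy ← 0.57·8.140 = 4.640
Arc 4: start y=0.000, vy=4.640 → t=0.946, apex=1.097, x_land=110.242, impact vy=-4.640
  bounce: vy ← 0.57·4.640 = 2.645
Arc 5: start y=0.000, vy=2.645 → t=0.539, apex=0.356, x_land=116.248, impact vy=-2.645
  bounce: vy ← 0.57·2.645 = 1.507
Arc 6: start y=0.000, vy=1.507 → t=0.307, apex=0.116, x_land=119.672, impact vy=-1.507
  bounce: vy ← 0.57·1.507 = 0.859
Arc 7: start y=0.000, vy=0.859 → t=0.175, apex=0.038, x_land=121.623, impact vy=-0.859
  bounce: vy ← 0.57·0.859 = 0.490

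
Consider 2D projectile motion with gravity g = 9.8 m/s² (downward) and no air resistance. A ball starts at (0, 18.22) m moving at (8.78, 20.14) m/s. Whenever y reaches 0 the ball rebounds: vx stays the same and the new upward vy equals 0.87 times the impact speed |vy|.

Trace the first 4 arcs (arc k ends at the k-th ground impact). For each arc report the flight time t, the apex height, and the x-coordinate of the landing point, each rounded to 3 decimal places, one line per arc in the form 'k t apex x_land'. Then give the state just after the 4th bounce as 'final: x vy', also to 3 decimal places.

Arc 1: start y=18.220, vy=20.140 → t=4.873, apex=38.915, x_land=42.787, impact vy=-27.618
  bounce: vy ← 0.87·27.618 = 24.027
Arc 2: start y=0.000, vy=24.027 → t=4.904, apex=29.455, x_land=85.840, impact vy=-24.027
  bounce: vy ← 0.87·24.027 = 20.904
Arc 3: start y=0.000, vy=20.904 → t=4.266, apex=22.294, x_land=123.296, impact vy=-20.904
  bounce: vy ← 0.87·20.904 = 18.186
Arc 4: start y=0.000, vy=18.186 → t=3.711, apex=16.875, x_land=155.883, impact vy=-18.186
  bounce: vy ← 0.87·18.186 = 15.822

1 4.873 38.915 42.787
2 4.904 29.455 85.840
3 4.266 22.294 123.296
4 3.711 16.875 155.883
final: 155.883 15.822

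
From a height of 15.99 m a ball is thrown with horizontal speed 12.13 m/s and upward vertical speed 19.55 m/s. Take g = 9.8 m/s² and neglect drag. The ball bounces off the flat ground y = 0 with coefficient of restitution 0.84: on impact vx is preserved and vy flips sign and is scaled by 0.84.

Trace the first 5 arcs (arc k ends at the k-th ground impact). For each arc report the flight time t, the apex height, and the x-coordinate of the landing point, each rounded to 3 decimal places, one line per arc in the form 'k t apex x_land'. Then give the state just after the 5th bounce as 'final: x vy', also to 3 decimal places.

1 4.686 35.490 56.843
2 4.521 25.042 111.687
3 3.798 17.670 157.755
4 3.190 12.468 196.453
5 2.680 8.797 228.959
final: 228.959 11.030

Arc 1: start y=15.990, vy=19.550 → t=4.686, apex=35.490, x_land=56.843, impact vy=-26.374
  bounce: vy ← 0.84·26.374 = 22.154
Arc 2: start y=0.000, vy=22.154 → t=4.521, apex=25.042, x_land=111.687, impact vy=-22.154
  bounce: vy ← 0.84·22.154 = 18.610
Arc 3: start y=0.000, vy=18.610 → t=3.798, apex=17.670, x_land=157.755, impact vy=-18.610
  bounce: vy ← 0.84·18.610 = 15.632
Arc 4: start y=0.000, vy=15.632 → t=3.190, apex=12.468, x_land=196.453, impact vy=-15.632
  bounce: vy ← 0.84·15.632 = 13.131
Arc 5: start y=0.000, vy=13.131 → t=2.680, apex=8.797, x_land=228.959, impact vy=-13.131
  bounce: vy ← 0.84·13.131 = 11.030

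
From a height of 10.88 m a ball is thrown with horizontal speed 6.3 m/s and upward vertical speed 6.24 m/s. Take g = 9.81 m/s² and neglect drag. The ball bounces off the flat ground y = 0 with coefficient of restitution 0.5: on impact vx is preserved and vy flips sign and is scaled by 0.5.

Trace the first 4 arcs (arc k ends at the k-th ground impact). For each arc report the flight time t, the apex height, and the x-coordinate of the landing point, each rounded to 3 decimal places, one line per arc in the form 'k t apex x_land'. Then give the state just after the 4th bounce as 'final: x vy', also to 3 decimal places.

1 2.256 12.865 14.210
2 1.619 3.216 24.413
3 0.810 0.804 29.514
4 0.405 0.201 32.065
final: 32.065 0.993

Arc 1: start y=10.880, vy=6.240 → t=2.256, apex=12.865, x_land=14.210, impact vy=-15.887
  bounce: vy ← 0.5·15.887 = 7.944
Arc 2: start y=0.000, vy=7.944 → t=1.619, apex=3.216, x_land=24.413, impact vy=-7.944
  bounce: vy ← 0.5·7.944 = 3.972
Arc 3: start y=0.000, vy=3.972 → t=0.810, apex=0.804, x_land=29.514, impact vy=-3.972
  bounce: vy ← 0.5·3.972 = 1.986
Arc 4: start y=0.000, vy=1.986 → t=0.405, apex=0.201, x_land=32.065, impact vy=-1.986
  bounce: vy ← 0.5·1.986 = 0.993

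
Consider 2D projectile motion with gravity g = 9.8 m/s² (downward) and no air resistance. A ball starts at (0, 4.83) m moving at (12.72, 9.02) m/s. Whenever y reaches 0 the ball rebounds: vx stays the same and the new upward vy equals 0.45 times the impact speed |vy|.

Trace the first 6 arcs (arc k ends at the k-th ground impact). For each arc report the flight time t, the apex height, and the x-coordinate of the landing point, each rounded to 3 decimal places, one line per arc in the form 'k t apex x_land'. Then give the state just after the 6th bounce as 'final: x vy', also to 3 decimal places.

Arc 1: start y=4.830, vy=9.020 → t=2.274, apex=8.981, x_land=28.928, impact vy=-13.268
  bounce: vy ← 0.45·13.268 = 5.970
Arc 2: start y=0.000, vy=5.970 → t=1.218, apex=1.819, x_land=44.427, impact vy=-5.970
  bounce: vy ← 0.45·5.970 = 2.687
Arc 3: start y=0.000, vy=2.687 → t=0.548, apex=0.368, x_land=51.401, impact vy=-2.687
  bounce: vy ← 0.45·2.687 = 1.209
Arc 4: start y=0.000, vy=1.209 → t=0.247, apex=0.075, x_land=54.540, impact vy=-1.209
  bounce: vy ← 0.45·1.209 = 0.544
Arc 5: start y=0.000, vy=0.544 → t=0.111, apex=0.015, x_land=55.952, impact vy=-0.544
  bounce: vy ← 0.45·0.544 = 0.245
Arc 6: start y=0.000, vy=0.245 → t=0.050, apex=0.003, x_land=56.588, impact vy=-0.245
  bounce: vy ← 0.45·0.245 = 0.110

1 2.274 8.981 28.928
2 1.218 1.819 44.427
3 0.548 0.368 51.401
4 0.247 0.075 54.540
5 0.111 0.015 55.952
6 0.050 0.003 56.588
final: 56.588 0.110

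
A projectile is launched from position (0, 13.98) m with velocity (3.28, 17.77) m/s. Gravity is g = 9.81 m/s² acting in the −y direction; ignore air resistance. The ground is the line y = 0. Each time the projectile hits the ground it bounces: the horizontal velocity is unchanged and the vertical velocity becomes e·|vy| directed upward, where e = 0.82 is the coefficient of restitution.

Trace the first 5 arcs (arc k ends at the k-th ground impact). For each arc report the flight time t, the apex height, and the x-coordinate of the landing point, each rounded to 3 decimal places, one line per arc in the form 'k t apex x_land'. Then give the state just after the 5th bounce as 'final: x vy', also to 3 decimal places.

Arc 1: start y=13.980, vy=17.770 → t=4.288, apex=30.074, x_land=14.063, impact vy=-24.291
  bounce: vy ← 0.82·24.291 = 19.919
Arc 2: start y=0.000, vy=19.919 → t=4.061, apex=20.222, x_land=27.383, impact vy=-19.919
  bounce: vy ← 0.82·19.919 = 16.333
Arc 3: start y=0.000, vy=16.333 → t=3.330, apex=13.597, x_land=38.305, impact vy=-16.333
  bounce: vy ← 0.82·16.333 = 13.393
Arc 4: start y=0.000, vy=13.393 → t=2.731, apex=9.143, x_land=47.261, impact vy=-13.393
  bounce: vy ← 0.82·13.393 = 10.983
Arc 5: start y=0.000, vy=10.983 → t=2.239, apex=6.148, x_land=54.606, impact vy=-10.983
  bounce: vy ← 0.82·10.983 = 9.006

1 4.288 30.074 14.063
2 4.061 20.222 27.383
3 3.330 13.597 38.305
4 2.731 9.143 47.261
5 2.239 6.148 54.606
final: 54.606 9.006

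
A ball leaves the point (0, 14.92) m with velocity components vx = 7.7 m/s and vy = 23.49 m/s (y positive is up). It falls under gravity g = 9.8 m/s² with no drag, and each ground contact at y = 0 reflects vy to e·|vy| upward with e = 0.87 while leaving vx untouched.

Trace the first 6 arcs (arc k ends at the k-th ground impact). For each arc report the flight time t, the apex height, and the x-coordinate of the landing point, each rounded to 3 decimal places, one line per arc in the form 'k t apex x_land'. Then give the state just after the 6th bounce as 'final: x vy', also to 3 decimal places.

Arc 1: start y=14.920, vy=23.490 → t=5.362, apex=43.072, x_land=41.286, impact vy=-29.055
  bounce: vy ← 0.87·29.055 = 25.278
Arc 2: start y=0.000, vy=25.278 → t=5.159, apex=32.601, x_land=81.008, impact vy=-25.278
  bounce: vy ← 0.87·25.278 = 21.992
Arc 3: start y=0.000, vy=21.992 → t=4.488, apex=24.676, x_land=115.567, impact vy=-21.992
  bounce: vy ← 0.87·21.992 = 19.133
Arc 4: start y=0.000, vy=19.133 → t=3.905, apex=18.677, x_land=145.633, impact vy=-19.133
  bounce: vy ← 0.87·19.133 = 16.646
Arc 5: start y=0.000, vy=16.646 → t=3.397, apex=14.137, x_land=171.791, impact vy=-16.646
  bounce: vy ← 0.87·16.646 = 14.482
Arc 6: start y=0.000, vy=14.482 → t=2.955, apex=10.700, x_land=194.548, impact vy=-14.482
  bounce: vy ← 0.87·14.482 = 12.599

1 5.362 43.072 41.286
2 5.159 32.601 81.008
3 4.488 24.676 115.567
4 3.905 18.677 145.633
5 3.397 14.137 171.791
6 2.955 10.700 194.548
final: 194.548 12.599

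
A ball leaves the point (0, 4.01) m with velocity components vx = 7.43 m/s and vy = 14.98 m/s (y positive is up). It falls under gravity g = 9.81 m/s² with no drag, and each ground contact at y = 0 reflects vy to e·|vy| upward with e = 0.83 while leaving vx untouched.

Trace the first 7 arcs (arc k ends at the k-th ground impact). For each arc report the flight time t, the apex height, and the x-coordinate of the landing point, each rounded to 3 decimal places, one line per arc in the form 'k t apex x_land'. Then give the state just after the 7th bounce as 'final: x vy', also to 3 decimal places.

Arc 1: start y=4.010, vy=14.980 → t=3.302, apex=15.447, x_land=24.531, impact vy=-17.409
  bounce: vy ← 0.83·17.409 = 14.450
Arc 2: start y=0.000, vy=14.450 → t=2.946, apex=10.642, x_land=46.419, impact vy=-14.450
  bounce: vy ← 0.83·14.450 = 11.993
Arc 3: start y=0.000, vy=11.993 → t=2.445, apex=7.331, x_land=64.586, impact vy=-11.993
  bounce: vy ← 0.83·11.993 = 9.954
Arc 4: start y=0.000, vy=9.954 → t=2.029, apex=5.050, x_land=79.665, impact vy=-9.954
  bounce: vy ← 0.83·9.954 = 8.262
Arc 5: start y=0.000, vy=8.262 → t=1.684, apex=3.479, x_land=92.180, impact vy=-8.262
  bounce: vy ← 0.83·8.262 = 6.858
Arc 6: start y=0.000, vy=6.858 → t=1.398, apex=2.397, x_land=102.567, impact vy=-6.858
  bounce: vy ← 0.83·6.858 = 5.692
Arc 7: start y=0.000, vy=5.692 → t=1.160, apex=1.651, x_land=111.189, impact vy=-5.692
  bounce: vy ← 0.83·5.692 = 4.724

1 3.302 15.447 24.531
2 2.946 10.642 46.419
3 2.445 7.331 64.586
4 2.029 5.050 79.665
5 1.684 3.479 92.180
6 1.398 2.397 102.567
7 1.160 1.651 111.189
final: 111.189 4.724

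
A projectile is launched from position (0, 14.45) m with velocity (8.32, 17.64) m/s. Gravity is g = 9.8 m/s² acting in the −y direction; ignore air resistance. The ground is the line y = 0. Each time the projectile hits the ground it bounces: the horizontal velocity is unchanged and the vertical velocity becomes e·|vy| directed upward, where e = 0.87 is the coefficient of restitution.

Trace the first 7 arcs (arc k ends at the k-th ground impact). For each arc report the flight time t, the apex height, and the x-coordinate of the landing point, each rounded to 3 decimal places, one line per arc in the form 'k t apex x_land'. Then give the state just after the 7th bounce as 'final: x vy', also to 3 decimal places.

Arc 1: start y=14.450, vy=17.640 → t=4.288, apex=30.326, x_land=35.674, impact vy=-24.380
  bounce: vy ← 0.87·24.380 = 21.211
Arc 2: start y=0.000, vy=21.211 → t=4.329, apex=22.954, x_land=71.689, impact vy=-21.211
  bounce: vy ← 0.87·21.211 = 18.453
Arc 3: start y=0.000, vy=18.453 → t=3.766, apex=17.374, x_land=103.022, impact vy=-18.453
  bounce: vy ← 0.87·18.453 = 16.054
Arc 4: start y=0.000, vy=16.054 → t=3.276, apex=13.150, x_land=130.282, impact vy=-16.054
  bounce: vy ← 0.87·16.054 = 13.967
Arc 5: start y=0.000, vy=13.967 → t=2.850, apex=9.953, x_land=153.998, impact vy=-13.967
  bounce: vy ← 0.87·13.967 = 12.152
Arc 6: start y=0.000, vy=12.152 → t=2.480, apex=7.534, x_land=174.630, impact vy=-12.152
  bounce: vy ← 0.87·12.152 = 10.572
Arc 7: start y=0.000, vy=10.572 → t=2.158, apex=5.702, x_land=192.581, impact vy=-10.572
  bounce: vy ← 0.87·10.572 = 9.198

1 4.288 30.326 35.674
2 4.329 22.954 71.689
3 3.766 17.374 103.022
4 3.276 13.150 130.282
5 2.850 9.953 153.998
6 2.480 7.534 174.630
7 2.158 5.702 192.581
final: 192.581 9.198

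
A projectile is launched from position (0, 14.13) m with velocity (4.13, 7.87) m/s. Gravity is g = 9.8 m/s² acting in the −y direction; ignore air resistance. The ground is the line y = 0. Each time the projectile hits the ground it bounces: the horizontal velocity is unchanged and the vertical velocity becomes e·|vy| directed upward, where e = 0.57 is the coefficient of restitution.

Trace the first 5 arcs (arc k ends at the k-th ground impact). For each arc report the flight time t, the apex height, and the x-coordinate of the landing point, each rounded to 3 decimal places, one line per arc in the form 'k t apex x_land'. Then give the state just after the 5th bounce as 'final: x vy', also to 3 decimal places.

1 2.682 17.290 11.075
2 2.141 5.618 19.919
3 1.221 1.825 24.960
4 0.696 0.593 27.833
5 0.397 0.193 29.471
final: 29.471 1.108

Arc 1: start y=14.130, vy=7.870 → t=2.682, apex=17.290, x_land=11.075, impact vy=-18.409
  bounce: vy ← 0.57·18.409 = 10.493
Arc 2: start y=0.000, vy=10.493 → t=2.141, apex=5.618, x_land=19.919, impact vy=-10.493
  bounce: vy ← 0.57·10.493 = 5.981
Arc 3: start y=0.000, vy=5.981 → t=1.221, apex=1.825, x_land=24.960, impact vy=-5.981
  bounce: vy ← 0.57·5.981 = 3.409
Arc 4: start y=0.000, vy=3.409 → t=0.696, apex=0.593, x_land=27.833, impact vy=-3.409
  bounce: vy ← 0.57·3.409 = 1.943
Arc 5: start y=0.000, vy=1.943 → t=0.397, apex=0.193, x_land=29.471, impact vy=-1.943
  bounce: vy ← 0.57·1.943 = 1.108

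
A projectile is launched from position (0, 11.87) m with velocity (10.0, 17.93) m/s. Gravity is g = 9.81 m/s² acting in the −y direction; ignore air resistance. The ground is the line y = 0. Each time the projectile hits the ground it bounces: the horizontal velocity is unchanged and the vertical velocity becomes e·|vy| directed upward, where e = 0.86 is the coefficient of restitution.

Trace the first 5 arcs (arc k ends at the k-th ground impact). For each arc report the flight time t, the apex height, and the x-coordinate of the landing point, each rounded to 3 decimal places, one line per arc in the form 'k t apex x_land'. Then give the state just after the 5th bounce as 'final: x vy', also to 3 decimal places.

1 4.228 28.256 42.278
2 4.128 20.898 83.560
3 3.550 15.456 119.063
4 3.053 11.431 149.595
5 2.626 8.455 175.853
final: 175.853 11.076

Arc 1: start y=11.870, vy=17.930 → t=4.228, apex=28.256, x_land=42.278, impact vy=-23.545
  bounce: vy ← 0.86·23.545 = 20.249
Arc 2: start y=0.000, vy=20.249 → t=4.128, apex=20.898, x_land=83.560, impact vy=-20.249
  bounce: vy ← 0.86·20.249 = 17.414
Arc 3: start y=0.000, vy=17.414 → t=3.550, apex=15.456, x_land=119.063, impact vy=-17.414
  bounce: vy ← 0.86·17.414 = 14.976
Arc 4: start y=0.000, vy=14.976 → t=3.053, apex=11.431, x_land=149.595, impact vy=-14.976
  bounce: vy ← 0.86·14.976 = 12.879
Arc 5: start y=0.000, vy=12.879 → t=2.626, apex=8.455, x_land=175.853, impact vy=-12.879
  bounce: vy ← 0.86·12.879 = 11.076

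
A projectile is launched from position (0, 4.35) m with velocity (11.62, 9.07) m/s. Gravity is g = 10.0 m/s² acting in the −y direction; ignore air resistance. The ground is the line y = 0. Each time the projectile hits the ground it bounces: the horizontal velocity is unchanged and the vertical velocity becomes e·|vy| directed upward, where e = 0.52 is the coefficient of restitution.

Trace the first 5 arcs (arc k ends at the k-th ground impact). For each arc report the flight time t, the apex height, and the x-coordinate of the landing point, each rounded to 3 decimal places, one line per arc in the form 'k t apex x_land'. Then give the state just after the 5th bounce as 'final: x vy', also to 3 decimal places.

1 2.208 8.463 25.657
2 1.353 2.288 41.380
3 0.704 0.619 49.555
4 0.366 0.167 53.807
5 0.190 0.045 56.018
final: 56.018 0.495

Arc 1: start y=4.350, vy=9.070 → t=2.208, apex=8.463, x_land=25.657, impact vy=-13.010
  bounce: vy ← 0.52·13.010 = 6.765
Arc 2: start y=0.000, vy=6.765 → t=1.353, apex=2.288, x_land=41.380, impact vy=-6.765
  bounce: vy ← 0.52·6.765 = 3.518
Arc 3: start y=0.000, vy=3.518 → t=0.704, apex=0.619, x_land=49.555, impact vy=-3.518
  bounce: vy ← 0.52·3.518 = 1.829
Arc 4: start y=0.000, vy=1.829 → t=0.366, apex=0.167, x_land=53.807, impact vy=-1.829
  bounce: vy ← 0.52·1.829 = 0.951
Arc 5: start y=0.000, vy=0.951 → t=0.190, apex=0.045, x_land=56.018, impact vy=-0.951
  bounce: vy ← 0.52·0.951 = 0.495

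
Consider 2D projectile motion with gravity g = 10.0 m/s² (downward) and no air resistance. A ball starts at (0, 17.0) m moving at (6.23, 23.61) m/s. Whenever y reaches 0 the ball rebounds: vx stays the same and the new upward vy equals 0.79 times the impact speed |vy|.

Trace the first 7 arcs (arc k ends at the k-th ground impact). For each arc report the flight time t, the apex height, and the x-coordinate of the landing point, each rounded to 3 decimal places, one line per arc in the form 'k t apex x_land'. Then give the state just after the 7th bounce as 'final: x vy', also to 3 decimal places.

1 5.357 44.872 33.372
2 4.733 28.004 62.860
3 3.739 17.478 86.156
4 2.954 10.908 104.559
5 2.334 6.808 119.098
6 1.844 4.249 130.584
7 1.456 2.652 139.657
final: 139.657 5.753

Arc 1: start y=17.000, vy=23.610 → t=5.357, apex=44.872, x_land=33.372, impact vy=-29.957
  bounce: vy ← 0.79·29.957 = 23.666
Arc 2: start y=0.000, vy=23.666 → t=4.733, apex=28.004, x_land=62.860, impact vy=-23.666
  bounce: vy ← 0.79·23.666 = 18.696
Arc 3: start y=0.000, vy=18.696 → t=3.739, apex=17.478, x_land=86.156, impact vy=-18.696
  bounce: vy ← 0.79·18.696 = 14.770
Arc 4: start y=0.000, vy=14.770 → t=2.954, apex=10.908, x_land=104.559, impact vy=-14.770
  bounce: vy ← 0.79·14.770 = 11.668
Arc 5: start y=0.000, vy=11.668 → t=2.334, apex=6.808, x_land=119.098, impact vy=-11.668
  bounce: vy ← 0.79·11.668 = 9.218
Arc 6: start y=0.000, vy=9.218 → t=1.844, apex=4.249, x_land=130.584, impact vy=-9.218
  bounce: vy ← 0.79·9.218 = 7.282
Arc 7: start y=0.000, vy=7.282 → t=1.456, apex=2.652, x_land=139.657, impact vy=-7.282
  bounce: vy ← 0.79·7.282 = 5.753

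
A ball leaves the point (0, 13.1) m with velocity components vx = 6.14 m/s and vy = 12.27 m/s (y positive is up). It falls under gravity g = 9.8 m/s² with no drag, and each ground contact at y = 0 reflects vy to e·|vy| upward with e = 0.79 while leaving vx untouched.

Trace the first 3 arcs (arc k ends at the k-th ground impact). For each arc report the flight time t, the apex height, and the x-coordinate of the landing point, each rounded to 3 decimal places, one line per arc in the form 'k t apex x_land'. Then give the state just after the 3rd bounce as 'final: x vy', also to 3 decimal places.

1 3.311 20.781 20.332
2 3.254 12.970 40.311
3 2.571 8.094 56.094
final: 56.094 9.951

Arc 1: start y=13.100, vy=12.270 → t=3.311, apex=20.781, x_land=20.332, impact vy=-20.182
  bounce: vy ← 0.79·20.182 = 15.944
Arc 2: start y=0.000, vy=15.944 → t=3.254, apex=12.970, x_land=40.311, impact vy=-15.944
  bounce: vy ← 0.79·15.944 = 12.596
Arc 3: start y=0.000, vy=12.596 → t=2.571, apex=8.094, x_land=56.094, impact vy=-12.596
  bounce: vy ← 0.79·12.596 = 9.951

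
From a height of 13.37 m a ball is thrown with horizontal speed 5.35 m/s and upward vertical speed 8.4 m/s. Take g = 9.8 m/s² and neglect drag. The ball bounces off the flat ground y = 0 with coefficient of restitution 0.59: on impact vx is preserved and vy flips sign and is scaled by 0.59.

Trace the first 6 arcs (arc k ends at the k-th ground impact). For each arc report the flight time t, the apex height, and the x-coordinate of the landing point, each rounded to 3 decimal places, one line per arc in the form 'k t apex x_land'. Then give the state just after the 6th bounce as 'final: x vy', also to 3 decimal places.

Arc 1: start y=13.370, vy=8.400 → t=2.718, apex=16.970, x_land=14.542, impact vy=-18.238
  bounce: vy ← 0.59·18.238 = 10.760
Arc 2: start y=0.000, vy=10.760 → t=2.196, apex=5.907, x_land=26.290, impact vy=-10.760
  bounce: vy ← 0.59·10.760 = 6.349
Arc 3: start y=0.000, vy=6.349 → t=1.296, apex=2.056, x_land=33.222, impact vy=-6.349
  bounce: vy ← 0.59·6.349 = 3.746
Arc 4: start y=0.000, vy=3.746 → t=0.764, apex=0.716, x_land=37.312, impact vy=-3.746
  bounce: vy ← 0.59·3.746 = 2.210
Arc 5: start y=0.000, vy=2.210 → t=0.451, apex=0.249, x_land=39.724, impact vy=-2.210
  bounce: vy ← 0.59·2.210 = 1.304
Arc 6: start y=0.000, vy=1.304 → t=0.266, apex=0.087, x_land=41.148, impact vy=-1.304
  bounce: vy ← 0.59·1.304 = 0.769

1 2.718 16.970 14.542
2 2.196 5.907 26.290
3 1.296 2.056 33.222
4 0.764 0.716 37.312
5 0.451 0.249 39.724
6 0.266 0.087 41.148
final: 41.148 0.769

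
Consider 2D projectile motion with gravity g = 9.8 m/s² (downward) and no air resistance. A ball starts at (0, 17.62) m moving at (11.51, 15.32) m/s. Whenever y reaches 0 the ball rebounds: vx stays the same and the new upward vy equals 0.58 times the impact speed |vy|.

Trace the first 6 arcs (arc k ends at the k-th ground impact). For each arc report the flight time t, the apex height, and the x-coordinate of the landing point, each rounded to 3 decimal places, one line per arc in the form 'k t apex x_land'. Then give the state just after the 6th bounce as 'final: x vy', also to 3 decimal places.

1 4.021 29.595 46.280
2 2.851 9.956 79.093
3 1.653 3.349 98.124
4 0.959 1.127 109.162
5 0.556 0.379 115.564
6 0.323 0.127 119.278
final: 119.278 0.917

Arc 1: start y=17.620, vy=15.320 → t=4.021, apex=29.595, x_land=46.280, impact vy=-24.084
  bounce: vy ← 0.58·24.084 = 13.969
Arc 2: start y=0.000, vy=13.969 → t=2.851, apex=9.956, x_land=79.093, impact vy=-13.969
  bounce: vy ← 0.58·13.969 = 8.102
Arc 3: start y=0.000, vy=8.102 → t=1.653, apex=3.349, x_land=98.124, impact vy=-8.102
  bounce: vy ← 0.58·8.102 = 4.699
Arc 4: start y=0.000, vy=4.699 → t=0.959, apex=1.127, x_land=109.162, impact vy=-4.699
  bounce: vy ← 0.58·4.699 = 2.726
Arc 5: start y=0.000, vy=2.726 → t=0.556, apex=0.379, x_land=115.564, impact vy=-2.726
  bounce: vy ← 0.58·2.726 = 1.581
Arc 6: start y=0.000, vy=1.581 → t=0.323, apex=0.127, x_land=119.278, impact vy=-1.581
  bounce: vy ← 0.58·1.581 = 0.917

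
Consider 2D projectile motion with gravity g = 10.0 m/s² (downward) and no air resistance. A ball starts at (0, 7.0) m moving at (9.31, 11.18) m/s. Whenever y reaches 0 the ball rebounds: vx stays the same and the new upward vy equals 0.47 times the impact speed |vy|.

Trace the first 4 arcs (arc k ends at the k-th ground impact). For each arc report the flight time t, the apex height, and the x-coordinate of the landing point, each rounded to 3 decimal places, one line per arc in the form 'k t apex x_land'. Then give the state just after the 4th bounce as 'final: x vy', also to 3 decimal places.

Arc 1: start y=7.000, vy=11.180 → t=2.746, apex=13.250, x_land=25.564, impact vy=-16.279
  bounce: vy ← 0.47·16.279 = 7.651
Arc 2: start y=0.000, vy=7.651 → t=1.530, apex=2.927, x_land=39.810, impact vy=-7.651
  bounce: vy ← 0.47·7.651 = 3.596
Arc 3: start y=0.000, vy=3.596 → t=0.719, apex=0.647, x_land=46.506, impact vy=-3.596
  bounce: vy ← 0.47·3.596 = 1.690
Arc 4: start y=0.000, vy=1.690 → t=0.338, apex=0.143, x_land=49.653, impact vy=-1.690
  bounce: vy ← 0.47·1.690 = 0.794

1 2.746 13.250 25.564
2 1.530 2.927 39.810
3 0.719 0.647 46.506
4 0.338 0.143 49.653
final: 49.653 0.794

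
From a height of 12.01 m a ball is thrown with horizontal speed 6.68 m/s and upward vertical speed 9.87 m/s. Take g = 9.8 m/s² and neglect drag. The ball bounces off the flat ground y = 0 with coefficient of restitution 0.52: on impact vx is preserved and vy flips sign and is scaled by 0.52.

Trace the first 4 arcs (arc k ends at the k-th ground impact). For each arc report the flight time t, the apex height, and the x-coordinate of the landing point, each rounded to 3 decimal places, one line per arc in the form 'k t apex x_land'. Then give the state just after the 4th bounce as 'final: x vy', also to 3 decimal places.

Arc 1: start y=12.010, vy=9.870 → t=2.869, apex=16.980, x_land=19.163, impact vy=-18.243
  bounce: vy ← 0.52·18.243 = 9.486
Arc 2: start y=0.000, vy=9.486 → t=1.936, apex=4.591, x_land=32.095, impact vy=-9.486
  bounce: vy ← 0.52·9.486 = 4.933
Arc 3: start y=0.000, vy=4.933 → t=1.007, apex=1.242, x_land=38.820, impact vy=-4.933
  bounce: vy ← 0.52·4.933 = 2.565
Arc 4: start y=0.000, vy=2.565 → t=0.523, apex=0.336, x_land=42.317, impact vy=-2.565
  bounce: vy ← 0.52·2.565 = 1.334

1 2.869 16.980 19.163
2 1.936 4.591 32.095
3 1.007 1.242 38.820
4 0.523 0.336 42.317
final: 42.317 1.334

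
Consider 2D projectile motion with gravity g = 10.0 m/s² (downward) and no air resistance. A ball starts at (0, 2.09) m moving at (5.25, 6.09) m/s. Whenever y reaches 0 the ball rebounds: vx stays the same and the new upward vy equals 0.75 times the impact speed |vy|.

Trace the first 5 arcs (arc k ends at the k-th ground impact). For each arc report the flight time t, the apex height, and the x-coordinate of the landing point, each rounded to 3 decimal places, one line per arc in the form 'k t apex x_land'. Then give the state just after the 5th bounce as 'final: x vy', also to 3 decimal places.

Arc 1: start y=2.090, vy=6.090 → t=1.497, apex=3.944, x_land=7.860, impact vy=-8.882
  bounce: vy ← 0.75·8.882 = 6.661
Arc 2: start y=0.000, vy=6.661 → t=1.332, apex=2.219, x_land=14.855, impact vy=-6.661
  bounce: vy ← 0.75·6.661 = 4.996
Arc 3: start y=0.000, vy=4.996 → t=0.999, apex=1.248, x_land=20.101, impact vy=-4.996
  bounce: vy ← 0.75·4.996 = 3.747
Arc 4: start y=0.000, vy=3.747 → t=0.749, apex=0.702, x_land=24.035, impact vy=-3.747
  bounce: vy ← 0.75·3.747 = 2.810
Arc 5: start y=0.000, vy=2.810 → t=0.562, apex=0.395, x_land=26.986, impact vy=-2.810
  bounce: vy ← 0.75·2.810 = 2.108

1 1.497 3.944 7.860
2 1.332 2.219 14.855
3 0.999 1.248 20.101
4 0.749 0.702 24.035
5 0.562 0.395 26.986
final: 26.986 2.108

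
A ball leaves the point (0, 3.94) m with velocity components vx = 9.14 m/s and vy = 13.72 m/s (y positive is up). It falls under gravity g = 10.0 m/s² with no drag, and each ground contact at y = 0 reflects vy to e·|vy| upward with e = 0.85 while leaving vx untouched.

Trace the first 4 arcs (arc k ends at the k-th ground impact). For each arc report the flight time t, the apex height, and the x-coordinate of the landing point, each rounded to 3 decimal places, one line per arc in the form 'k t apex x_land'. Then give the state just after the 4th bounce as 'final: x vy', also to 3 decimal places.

Arc 1: start y=3.940, vy=13.720 → t=3.006, apex=13.352, x_land=27.476, impact vy=-16.341
  bounce: vy ← 0.85·16.341 = 13.890
Arc 2: start y=0.000, vy=13.890 → t=2.778, apex=9.647, x_land=52.867, impact vy=-13.890
  bounce: vy ← 0.85·13.890 = 11.807
Arc 3: start y=0.000, vy=11.807 → t=2.361, apex=6.970, x_land=74.450, impact vy=-11.807
  bounce: vy ← 0.85·11.807 = 10.036
Arc 4: start y=0.000, vy=10.036 → t=2.007, apex=5.036, x_land=92.795, impact vy=-10.036
  bounce: vy ← 0.85·10.036 = 8.530

1 3.006 13.352 27.476
2 2.778 9.647 52.867
3 2.361 6.970 74.450
4 2.007 5.036 92.795
final: 92.795 8.530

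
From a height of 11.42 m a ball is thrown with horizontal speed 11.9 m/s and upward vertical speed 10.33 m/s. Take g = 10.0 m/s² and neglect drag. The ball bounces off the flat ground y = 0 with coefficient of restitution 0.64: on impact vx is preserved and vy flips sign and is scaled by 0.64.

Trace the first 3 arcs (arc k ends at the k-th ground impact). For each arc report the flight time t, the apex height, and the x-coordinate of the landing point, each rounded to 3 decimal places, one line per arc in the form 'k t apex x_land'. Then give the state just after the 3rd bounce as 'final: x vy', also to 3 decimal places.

1 2.864 16.755 34.077
2 2.343 6.863 61.960
3 1.500 2.811 79.806
final: 79.806 4.799

Arc 1: start y=11.420, vy=10.330 → t=2.864, apex=16.755, x_land=34.077, impact vy=-18.306
  bounce: vy ← 0.64·18.306 = 11.716
Arc 2: start y=0.000, vy=11.716 → t=2.343, apex=6.863, x_land=61.960, impact vy=-11.716
  bounce: vy ← 0.64·11.716 = 7.498
Arc 3: start y=0.000, vy=7.498 → t=1.500, apex=2.811, x_land=79.806, impact vy=-7.498
  bounce: vy ← 0.64·7.498 = 4.799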